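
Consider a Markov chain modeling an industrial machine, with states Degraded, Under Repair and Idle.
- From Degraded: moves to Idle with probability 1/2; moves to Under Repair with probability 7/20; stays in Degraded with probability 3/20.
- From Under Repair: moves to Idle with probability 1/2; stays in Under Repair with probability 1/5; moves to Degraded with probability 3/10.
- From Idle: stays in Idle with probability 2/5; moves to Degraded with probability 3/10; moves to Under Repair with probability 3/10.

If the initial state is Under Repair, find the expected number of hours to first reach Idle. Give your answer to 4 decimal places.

2.0000

Let t(s) be the expected number of hours to first reach Idle from state s, with t(Idle) = 0. Conditioning on the first hour:
t(Degraded) = 1 + 0.15·t(Degraded) + 0.35·t(Under Repair)
t(Under Repair) = 1 + 0.3·t(Degraded) + 0.2·t(Under Repair)
Solving: t(Degraded) = 2.0000, t(Under Repair) = 2.0000.
Expected hours from Under Repair to Idle: 2.0000.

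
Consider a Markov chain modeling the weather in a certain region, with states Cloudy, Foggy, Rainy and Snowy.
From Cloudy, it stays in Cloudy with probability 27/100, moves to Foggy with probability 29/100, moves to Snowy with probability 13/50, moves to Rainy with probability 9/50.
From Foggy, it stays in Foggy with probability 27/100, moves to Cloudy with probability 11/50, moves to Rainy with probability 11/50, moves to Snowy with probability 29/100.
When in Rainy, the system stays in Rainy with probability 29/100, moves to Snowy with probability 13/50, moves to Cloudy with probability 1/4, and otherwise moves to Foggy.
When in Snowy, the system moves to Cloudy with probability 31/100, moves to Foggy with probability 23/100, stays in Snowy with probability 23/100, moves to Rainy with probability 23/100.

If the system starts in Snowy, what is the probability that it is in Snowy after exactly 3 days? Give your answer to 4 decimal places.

0.2597

Propagate the distribution vector 3 days from Snowy.
After 0 days: (0.0000, 0.0000, 0.0000, 1.0000)
After 1 day: (0.3100, 0.2300, 0.2300, 0.2300)
After 2 days: (0.2631, 0.2509, 0.2260, 0.2600)
After 3 days: (0.2633, 0.2490, 0.2279, 0.2597)
P(in Snowy after 3 days) = 0.2597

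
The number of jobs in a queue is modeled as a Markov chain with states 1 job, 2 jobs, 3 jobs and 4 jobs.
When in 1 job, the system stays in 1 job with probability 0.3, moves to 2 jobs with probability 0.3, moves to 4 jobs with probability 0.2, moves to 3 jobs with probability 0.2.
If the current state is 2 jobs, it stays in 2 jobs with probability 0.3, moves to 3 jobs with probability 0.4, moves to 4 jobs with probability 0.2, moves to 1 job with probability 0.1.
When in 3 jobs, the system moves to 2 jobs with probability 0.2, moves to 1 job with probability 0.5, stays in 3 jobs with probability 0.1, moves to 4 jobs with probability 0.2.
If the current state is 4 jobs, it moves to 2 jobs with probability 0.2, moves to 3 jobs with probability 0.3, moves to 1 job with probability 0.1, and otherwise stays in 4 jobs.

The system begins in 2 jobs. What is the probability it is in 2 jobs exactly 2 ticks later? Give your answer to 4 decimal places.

Propagate the distribution vector 2 ticks from 2 jobs.
After 0 ticks: (0.0000, 1.0000, 0.0000, 0.0000)
After 1 tick: (0.1000, 0.3000, 0.4000, 0.2000)
After 2 ticks: (0.2800, 0.2400, 0.2400, 0.2400)
P(in 2 jobs after 2 ticks) = 0.2400

0.2400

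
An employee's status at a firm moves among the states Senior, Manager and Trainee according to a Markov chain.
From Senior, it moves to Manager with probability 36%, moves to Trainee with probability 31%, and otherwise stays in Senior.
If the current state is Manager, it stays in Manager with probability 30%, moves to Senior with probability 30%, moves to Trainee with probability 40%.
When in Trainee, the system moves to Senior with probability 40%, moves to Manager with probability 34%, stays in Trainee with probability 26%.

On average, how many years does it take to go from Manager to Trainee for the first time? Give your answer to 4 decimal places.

Let t(s) be the expected number of years to first reach Trainee from state s, with t(Trainee) = 0. Conditioning on the first year:
t(Senior) = 1 + 0.33·t(Senior) + 0.36·t(Manager)
t(Manager) = 1 + 0.3·t(Senior) + 0.3·t(Manager)
Solving: t(Senior) = 2.9363, t(Manager) = 2.6870.
Expected years from Manager to Trainee: 2.6870.

2.6870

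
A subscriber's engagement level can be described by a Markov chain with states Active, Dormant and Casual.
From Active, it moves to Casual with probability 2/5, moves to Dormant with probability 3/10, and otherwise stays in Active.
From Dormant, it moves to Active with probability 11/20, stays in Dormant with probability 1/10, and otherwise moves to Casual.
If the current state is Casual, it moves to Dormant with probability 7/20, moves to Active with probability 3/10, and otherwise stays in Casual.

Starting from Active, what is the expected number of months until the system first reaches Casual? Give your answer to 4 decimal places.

Let t(s) be the expected number of months to first reach Casual from state s, with t(Casual) = 0. Conditioning on the first month:
t(Active) = 1 + 0.3·t(Active) + 0.3·t(Dormant)
t(Dormant) = 1 + 0.55·t(Active) + 0.1·t(Dormant)
Solving: t(Active) = 2.5806, t(Dormant) = 2.6882.
Expected months from Active to Casual: 2.5806.

2.5806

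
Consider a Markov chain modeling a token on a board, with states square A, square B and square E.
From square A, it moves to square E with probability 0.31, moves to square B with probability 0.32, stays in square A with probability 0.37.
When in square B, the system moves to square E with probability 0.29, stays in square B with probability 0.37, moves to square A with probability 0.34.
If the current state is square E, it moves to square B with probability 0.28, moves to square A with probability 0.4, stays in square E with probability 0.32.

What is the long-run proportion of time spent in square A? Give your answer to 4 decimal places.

Let the stationary distribution be π with π = πP and π_1 + π_2 + π_3 = 1.
π_1 = 0.37·π_1 + 0.34·π_2 + 0.4·π_3
π_2 = 0.32·π_1 + 0.37·π_2 + 0.28·π_3
Solving with the normalization constraint gives π = (0.3695, 0.3239, 0.3066).
So the stationary probability of square A is 0.3695.

0.3695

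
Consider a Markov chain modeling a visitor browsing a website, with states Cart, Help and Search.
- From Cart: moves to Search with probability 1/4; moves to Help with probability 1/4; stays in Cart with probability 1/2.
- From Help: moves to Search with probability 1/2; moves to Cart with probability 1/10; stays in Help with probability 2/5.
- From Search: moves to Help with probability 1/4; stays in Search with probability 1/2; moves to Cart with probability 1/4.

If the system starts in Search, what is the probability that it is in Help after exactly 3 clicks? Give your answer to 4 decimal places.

0.2931

Propagate the distribution vector 3 clicks from Search.
After 0 clicks: (0.0000, 0.0000, 1.0000)
After 1 click: (0.2500, 0.2500, 0.5000)
After 2 clicks: (0.2750, 0.2875, 0.4375)
After 3 clicks: (0.2756, 0.2931, 0.4313)
P(in Help after 3 clicks) = 0.2931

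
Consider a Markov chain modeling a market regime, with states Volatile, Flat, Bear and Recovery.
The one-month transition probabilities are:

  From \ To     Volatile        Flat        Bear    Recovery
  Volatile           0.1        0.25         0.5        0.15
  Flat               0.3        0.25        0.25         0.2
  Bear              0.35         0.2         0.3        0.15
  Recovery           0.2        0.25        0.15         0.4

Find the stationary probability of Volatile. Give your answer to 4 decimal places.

Let the stationary distribution be π with π = πP and π_1 + π_2 + π_3 + π_4 = 1.
π_1 = 0.1·π_1 + 0.3·π_2 + 0.35·π_3 + 0.2·π_4
π_2 = 0.25·π_1 + 0.25·π_2 + 0.2·π_3 + 0.25·π_4
π_3 = 0.5·π_1 + 0.25·π_2 + 0.3·π_3 + 0.15·π_4
Solving with the normalization constraint gives π = (0.2447, 0.2348, 0.3049, 0.2157).
So the stationary probability of Volatile is 0.2447.

0.2447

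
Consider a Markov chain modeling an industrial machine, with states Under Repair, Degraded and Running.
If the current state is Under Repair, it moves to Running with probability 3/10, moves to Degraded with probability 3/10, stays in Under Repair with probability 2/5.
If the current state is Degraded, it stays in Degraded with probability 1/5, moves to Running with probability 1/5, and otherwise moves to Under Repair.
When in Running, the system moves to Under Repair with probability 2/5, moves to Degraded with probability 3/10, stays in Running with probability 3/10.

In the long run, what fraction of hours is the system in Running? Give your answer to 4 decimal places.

0.2727

Let the stationary distribution be π with π = πP and π_1 + π_2 + π_3 = 1.
π_1 = 0.4·π_1 + 0.6·π_2 + 0.4·π_3
π_2 = 0.3·π_1 + 0.2·π_2 + 0.3·π_3
Solving with the normalization constraint gives π = (0.4545, 0.2727, 0.2727).
So the stationary probability of Running is 0.2727.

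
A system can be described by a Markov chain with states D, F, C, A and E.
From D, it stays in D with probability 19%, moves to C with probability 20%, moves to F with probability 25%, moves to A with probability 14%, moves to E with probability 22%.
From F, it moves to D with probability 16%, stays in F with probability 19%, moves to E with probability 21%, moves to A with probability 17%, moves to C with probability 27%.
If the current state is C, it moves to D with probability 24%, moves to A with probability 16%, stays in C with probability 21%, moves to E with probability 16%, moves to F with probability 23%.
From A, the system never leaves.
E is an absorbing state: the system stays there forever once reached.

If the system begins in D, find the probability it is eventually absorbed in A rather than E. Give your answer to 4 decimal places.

Let h(s) be the probability of absorption at A starting from transient state s. Then h(A) = 1 and h(E) = 0. By first-step analysis:
h(D) = 0.19·h(D) + 0.25·h(F) + 0.2·h(C) + 0.14·1 + 0.22·0
h(F) = 0.16·h(D) + 0.19·h(F) + 0.27·h(C) + 0.17·1 + 0.21·0
h(C) = 0.24·h(D) + 0.23·h(F) + 0.21·h(C) + 0.16·1 + 0.16·0
Solving: h(D) = 0.4252, h(F) = 0.4479, h(C) = 0.4621.
Starting from D, the probability is 0.4252.

0.4252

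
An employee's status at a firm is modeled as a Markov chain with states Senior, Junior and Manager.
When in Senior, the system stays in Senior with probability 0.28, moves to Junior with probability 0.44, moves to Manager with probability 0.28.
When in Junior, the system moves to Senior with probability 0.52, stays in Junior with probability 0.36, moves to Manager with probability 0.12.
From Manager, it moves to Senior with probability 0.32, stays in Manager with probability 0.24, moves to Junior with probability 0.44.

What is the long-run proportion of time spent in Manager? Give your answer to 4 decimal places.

Let the stationary distribution be π with π = πP and π_1 + π_2 + π_3 = 1.
π_1 = 0.28·π_1 + 0.52·π_2 + 0.32·π_3
π_2 = 0.44·π_1 + 0.36·π_2 + 0.44·π_3
Solving with the normalization constraint gives π = (0.3860, 0.4074, 0.2066).
So the stationary probability of Manager is 0.2066.

0.2066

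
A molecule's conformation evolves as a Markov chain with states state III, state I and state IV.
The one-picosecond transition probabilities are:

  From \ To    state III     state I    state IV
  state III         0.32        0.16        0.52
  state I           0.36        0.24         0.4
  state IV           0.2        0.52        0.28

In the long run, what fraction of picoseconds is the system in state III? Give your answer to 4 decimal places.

0.2865

Let the stationary distribution be π with π = πP and π_1 + π_2 + π_3 = 1.
π_1 = 0.32·π_1 + 0.36·π_2 + 0.2·π_3
π_2 = 0.16·π_1 + 0.24·π_2 + 0.52·π_3
Solving with the normalization constraint gives π = (0.2865, 0.3257, 0.3878).
So the stationary probability of state III is 0.2865.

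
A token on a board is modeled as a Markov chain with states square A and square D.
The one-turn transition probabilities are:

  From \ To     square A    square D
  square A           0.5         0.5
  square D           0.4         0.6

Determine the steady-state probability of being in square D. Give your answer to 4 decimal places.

0.5556

Let the stationary distribution be π with π = πP and π_1 + π_2 = 1.
π_1 = 0.5·π_1 + 0.4·π_2
Solving with the normalization constraint gives π = (0.4444, 0.5556).
So the stationary probability of square D is 0.5556.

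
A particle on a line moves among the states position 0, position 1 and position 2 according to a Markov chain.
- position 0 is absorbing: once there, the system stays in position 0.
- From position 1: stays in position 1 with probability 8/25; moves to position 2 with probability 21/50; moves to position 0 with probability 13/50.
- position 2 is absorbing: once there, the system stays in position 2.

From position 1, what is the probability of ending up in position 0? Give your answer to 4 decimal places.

Let h(s) be the probability of absorption at position 0 starting from transient state s. Then h(position 0) = 1 and h(position 2) = 0. By first-step analysis:
h(position 1) = 0.26·1 + 0.32·h(position 1) + 0.42·0
Solving: h(position 1) = 0.3824.
Starting from position 1, the probability is 0.3824.

0.3824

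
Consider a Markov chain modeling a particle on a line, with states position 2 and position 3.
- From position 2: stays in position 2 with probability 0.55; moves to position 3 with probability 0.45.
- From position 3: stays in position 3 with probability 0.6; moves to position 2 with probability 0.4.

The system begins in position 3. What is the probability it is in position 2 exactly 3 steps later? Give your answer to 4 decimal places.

0.4690

Propagate the distribution vector 3 steps from position 3.
After 0 steps: (0.0000, 1.0000)
After 1 step: (0.4000, 0.6000)
After 2 steps: (0.4600, 0.5400)
After 3 steps: (0.4690, 0.5310)
P(in position 2 after 3 steps) = 0.4690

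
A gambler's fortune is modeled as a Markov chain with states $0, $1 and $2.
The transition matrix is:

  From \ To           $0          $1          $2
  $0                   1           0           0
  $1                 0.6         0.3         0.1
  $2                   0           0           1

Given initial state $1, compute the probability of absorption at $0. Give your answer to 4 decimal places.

0.8571

Let h(s) be the probability of absorption at $0 starting from transient state s. Then h($0) = 1 and h($2) = 0. By first-step analysis:
h($1) = 0.6·1 + 0.3·h($1) + 0.1·0
Solving: h($1) = 0.8571.
Starting from $1, the probability is 0.8571.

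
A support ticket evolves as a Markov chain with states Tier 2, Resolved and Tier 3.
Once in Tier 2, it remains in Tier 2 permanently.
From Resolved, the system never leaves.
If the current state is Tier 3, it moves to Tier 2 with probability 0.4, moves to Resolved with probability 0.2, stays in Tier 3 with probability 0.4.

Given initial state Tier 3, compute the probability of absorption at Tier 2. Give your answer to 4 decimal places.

0.6667

Let h(s) be the probability of absorption at Tier 2 starting from transient state s. Then h(Tier 2) = 1 and h(Resolved) = 0. By first-step analysis:
h(Tier 3) = 0.4·1 + 0.2·0 + 0.4·h(Tier 3)
Solving: h(Tier 3) = 0.6667.
Starting from Tier 3, the probability is 0.6667.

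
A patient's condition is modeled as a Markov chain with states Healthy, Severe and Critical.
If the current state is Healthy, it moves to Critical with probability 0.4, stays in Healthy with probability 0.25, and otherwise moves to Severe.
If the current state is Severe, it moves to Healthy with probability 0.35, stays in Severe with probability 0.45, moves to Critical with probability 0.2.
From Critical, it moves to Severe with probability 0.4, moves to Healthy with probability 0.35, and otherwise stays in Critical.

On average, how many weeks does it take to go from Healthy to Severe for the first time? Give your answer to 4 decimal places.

Let t(s) be the expected number of weeks to first reach Severe from state s, with t(Severe) = 0. Conditioning on the first week:
t(Healthy) = 1 + 0.25·t(Healthy) + 0.4·t(Critical)
t(Critical) = 1 + 0.35·t(Healthy) + 0.25·t(Critical)
Solving: t(Healthy) = 2.7219, t(Critical) = 2.6036.
Expected weeks from Healthy to Severe: 2.7219.

2.7219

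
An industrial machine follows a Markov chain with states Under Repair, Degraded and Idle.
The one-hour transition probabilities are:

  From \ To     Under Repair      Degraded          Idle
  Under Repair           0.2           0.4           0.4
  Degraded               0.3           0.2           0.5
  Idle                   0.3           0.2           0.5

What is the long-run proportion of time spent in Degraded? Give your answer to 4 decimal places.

Let the stationary distribution be π with π = πP and π_1 + π_2 + π_3 = 1.
π_1 = 0.2·π_1 + 0.3·π_2 + 0.3·π_3
π_2 = 0.4·π_1 + 0.2·π_2 + 0.2·π_3
Solving with the normalization constraint gives π = (0.2727, 0.2545, 0.4727).
So the stationary probability of Degraded is 0.2545.

0.2545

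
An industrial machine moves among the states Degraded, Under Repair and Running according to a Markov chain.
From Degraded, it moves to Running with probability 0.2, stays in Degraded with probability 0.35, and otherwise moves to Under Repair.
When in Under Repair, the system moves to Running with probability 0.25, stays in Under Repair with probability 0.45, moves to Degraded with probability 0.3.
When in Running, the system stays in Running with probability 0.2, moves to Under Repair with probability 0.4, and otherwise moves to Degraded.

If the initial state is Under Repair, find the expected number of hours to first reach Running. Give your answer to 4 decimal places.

4.2697

Let t(s) be the expected number of hours to first reach Running from state s, with t(Running) = 0. Conditioning on the first hour:
t(Degraded) = 1 + 0.35·t(Degraded) + 0.45·t(Under Repair)
t(Under Repair) = 1 + 0.3·t(Degraded) + 0.45·t(Under Repair)
Solving: t(Degraded) = 4.4944, t(Under Repair) = 4.2697.
Expected hours from Under Repair to Running: 4.2697.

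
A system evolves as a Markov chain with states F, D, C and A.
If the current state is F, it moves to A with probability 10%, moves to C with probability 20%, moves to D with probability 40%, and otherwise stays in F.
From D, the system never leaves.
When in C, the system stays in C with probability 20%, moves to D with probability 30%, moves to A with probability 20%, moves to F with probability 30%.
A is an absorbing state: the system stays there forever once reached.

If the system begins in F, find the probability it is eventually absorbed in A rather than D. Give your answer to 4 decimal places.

0.2400

Let h(s) be the probability of absorption at A starting from transient state s. Then h(A) = 1 and h(D) = 0. By first-step analysis:
h(F) = 0.3·h(F) + 0.4·0 + 0.2·h(C) + 0.1·1
h(C) = 0.3·h(F) + 0.3·0 + 0.2·h(C) + 0.2·1
Solving: h(F) = 0.2400, h(C) = 0.3400.
Starting from F, the probability is 0.2400.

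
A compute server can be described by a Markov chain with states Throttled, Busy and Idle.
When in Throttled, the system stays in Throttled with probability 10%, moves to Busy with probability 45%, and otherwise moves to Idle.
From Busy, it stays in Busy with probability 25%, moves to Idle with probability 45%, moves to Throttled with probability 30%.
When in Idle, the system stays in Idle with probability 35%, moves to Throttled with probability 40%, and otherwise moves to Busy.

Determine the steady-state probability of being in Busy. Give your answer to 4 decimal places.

0.3068

Let the stationary distribution be π with π = πP and π_1 + π_2 + π_3 = 1.
π_1 = 0.1·π_1 + 0.3·π_2 + 0.4·π_3
π_2 = 0.45·π_1 + 0.25·π_2 + 0.25·π_3
Solving with the normalization constraint gives π = (0.2841, 0.3068, 0.4091).
So the stationary probability of Busy is 0.3068.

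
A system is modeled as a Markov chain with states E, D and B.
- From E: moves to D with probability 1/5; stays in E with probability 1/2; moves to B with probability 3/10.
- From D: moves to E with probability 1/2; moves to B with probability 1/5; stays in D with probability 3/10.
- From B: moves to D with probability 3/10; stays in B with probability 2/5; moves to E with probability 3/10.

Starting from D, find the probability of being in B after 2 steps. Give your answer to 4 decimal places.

Sum over the intermediate state after 1 step:
P = P(D→E)·P(E→B) + P(D→D)·P(D→B) + P(D→B)·P(B→B)
  = 0.5×0.3 + 0.3×0.2 + 0.2×0.4
  = 0.1500 + 0.0600 + 0.0800 = 0.2900

0.2900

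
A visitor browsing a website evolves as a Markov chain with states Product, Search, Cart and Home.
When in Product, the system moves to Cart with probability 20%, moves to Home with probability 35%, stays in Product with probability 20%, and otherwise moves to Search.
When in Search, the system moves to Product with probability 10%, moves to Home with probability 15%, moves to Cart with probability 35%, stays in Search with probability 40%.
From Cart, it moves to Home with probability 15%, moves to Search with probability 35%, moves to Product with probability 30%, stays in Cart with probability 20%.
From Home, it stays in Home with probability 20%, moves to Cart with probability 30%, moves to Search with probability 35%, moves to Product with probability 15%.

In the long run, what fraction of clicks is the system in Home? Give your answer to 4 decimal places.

0.1963

Let the stationary distribution be π with π = πP and π_1 + π_2 + π_3 + π_4 = 1.
π_1 = 0.2·π_1 + 0.1·π_2 + 0.3·π_3 + 0.15·π_4
π_2 = 0.25·π_1 + 0.4·π_2 + 0.35·π_3 + 0.35·π_4
π_3 = 0.2·π_1 + 0.35·π_2 + 0.2·π_3 + 0.3·π_4
Solving with the normalization constraint gives π = (0.1825, 0.3492, 0.2720, 0.1963).
So the stationary probability of Home is 0.1963.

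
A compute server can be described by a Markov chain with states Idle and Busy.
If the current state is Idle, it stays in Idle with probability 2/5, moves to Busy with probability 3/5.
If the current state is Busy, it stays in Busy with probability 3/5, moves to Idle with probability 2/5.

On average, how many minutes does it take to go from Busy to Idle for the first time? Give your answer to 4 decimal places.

Let t(s) be the expected number of minutes to first reach Idle from state s, with t(Idle) = 0. Conditioning on the first minute:
t(Busy) = 1 + 0.6·t(Busy)
Solving: t(Busy) = 2.5000.
Expected minutes from Busy to Idle: 2.5000.

2.5000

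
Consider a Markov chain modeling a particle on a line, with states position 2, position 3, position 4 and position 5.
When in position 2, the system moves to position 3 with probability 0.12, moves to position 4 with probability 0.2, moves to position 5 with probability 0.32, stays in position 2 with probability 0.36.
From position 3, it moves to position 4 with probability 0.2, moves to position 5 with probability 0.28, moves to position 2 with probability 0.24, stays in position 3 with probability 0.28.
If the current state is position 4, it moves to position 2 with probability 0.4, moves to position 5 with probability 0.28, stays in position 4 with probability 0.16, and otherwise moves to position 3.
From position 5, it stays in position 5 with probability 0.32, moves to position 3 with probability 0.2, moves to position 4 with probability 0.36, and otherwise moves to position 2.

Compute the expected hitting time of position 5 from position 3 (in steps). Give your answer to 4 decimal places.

Let t(s) be the expected number of steps to first reach position 5 from state s, with t(position 5) = 0. Conditioning on the first step:
t(position 2) = 1 + 0.36·t(position 2) + 0.12·t(position 3) + 0.2·t(position 4)
t(position 3) = 1 + 0.24·t(position 2) + 0.28·t(position 3) + 0.2·t(position 4)
t(position 4) = 1 + 0.4·t(position 2) + 0.16·t(position 3) + 0.16·t(position 4)
Solving: t(position 2) = 3.2656, t(position 3) = 3.4211, t(position 4) = 3.3971.
Expected steps from position 3 to position 5: 3.4211.

3.4211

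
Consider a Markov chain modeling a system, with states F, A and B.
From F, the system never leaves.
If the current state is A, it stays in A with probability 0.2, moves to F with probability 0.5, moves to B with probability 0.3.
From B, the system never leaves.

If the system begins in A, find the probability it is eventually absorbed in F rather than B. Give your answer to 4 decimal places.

Let h(s) be the probability of absorption at F starting from transient state s. Then h(F) = 1 and h(B) = 0. By first-step analysis:
h(A) = 0.5·1 + 0.2·h(A) + 0.3·0
Solving: h(A) = 0.6250.
Starting from A, the probability is 0.6250.

0.6250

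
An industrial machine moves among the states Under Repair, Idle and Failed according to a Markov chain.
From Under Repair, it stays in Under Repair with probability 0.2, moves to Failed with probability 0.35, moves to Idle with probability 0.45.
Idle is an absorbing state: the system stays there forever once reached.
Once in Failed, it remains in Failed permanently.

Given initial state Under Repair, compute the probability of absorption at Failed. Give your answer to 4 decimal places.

Let h(s) be the probability of absorption at Failed starting from transient state s. Then h(Failed) = 1 and h(Idle) = 0. By first-step analysis:
h(Under Repair) = 0.2·h(Under Repair) + 0.45·0 + 0.35·1
Solving: h(Under Repair) = 0.4375.
Starting from Under Repair, the probability is 0.4375.

0.4375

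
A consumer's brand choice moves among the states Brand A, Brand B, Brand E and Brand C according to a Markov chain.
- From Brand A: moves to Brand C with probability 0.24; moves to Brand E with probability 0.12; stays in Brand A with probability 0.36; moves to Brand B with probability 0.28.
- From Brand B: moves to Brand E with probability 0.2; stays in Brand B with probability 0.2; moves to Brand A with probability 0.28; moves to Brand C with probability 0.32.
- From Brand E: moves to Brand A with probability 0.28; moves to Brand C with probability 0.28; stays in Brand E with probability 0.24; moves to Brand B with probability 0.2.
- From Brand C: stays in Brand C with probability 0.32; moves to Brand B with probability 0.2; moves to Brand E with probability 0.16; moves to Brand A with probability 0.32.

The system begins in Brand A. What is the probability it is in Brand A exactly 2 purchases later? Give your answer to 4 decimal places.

0.3184

Propagate the distribution vector 2 purchases from Brand A.
After 0 purchases: (1.0000, 0.0000, 0.0000, 0.0000)
After 1 purchase: (0.3600, 0.2800, 0.1200, 0.2400)
After 2 purchases: (0.3184, 0.2288, 0.1664, 0.2864)
P(in Brand A after 2 purchases) = 0.3184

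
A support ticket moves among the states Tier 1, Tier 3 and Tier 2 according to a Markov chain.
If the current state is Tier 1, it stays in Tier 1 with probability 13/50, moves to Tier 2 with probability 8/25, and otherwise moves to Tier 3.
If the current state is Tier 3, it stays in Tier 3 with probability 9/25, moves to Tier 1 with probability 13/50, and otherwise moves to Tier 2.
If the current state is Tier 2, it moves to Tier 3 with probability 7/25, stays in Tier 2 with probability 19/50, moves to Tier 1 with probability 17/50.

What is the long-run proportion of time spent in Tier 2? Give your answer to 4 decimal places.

Let the stationary distribution be π with π = πP and π_1 + π_2 + π_3 = 1.
π_1 = 0.26·π_1 + 0.26·π_2 + 0.34·π_3
π_2 = 0.42·π_1 + 0.36·π_2 + 0.28·π_3
Solving with the normalization constraint gives π = (0.2890, 0.3483, 0.3627).
So the stationary probability of Tier 2 is 0.3627.

0.3627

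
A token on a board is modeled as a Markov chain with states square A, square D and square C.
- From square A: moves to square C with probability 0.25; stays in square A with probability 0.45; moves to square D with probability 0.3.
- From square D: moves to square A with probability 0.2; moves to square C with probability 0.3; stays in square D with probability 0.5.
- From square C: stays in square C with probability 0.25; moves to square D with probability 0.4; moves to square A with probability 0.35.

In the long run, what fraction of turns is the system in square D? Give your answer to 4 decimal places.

Let the stationary distribution be π with π = πP and π_1 + π_2 + π_3 = 1.
π_1 = 0.45·π_1 + 0.2·π_2 + 0.35·π_3
π_2 = 0.3·π_1 + 0.5·π_2 + 0.4·π_3
Solving with the normalization constraint gives π = (0.3208, 0.4088, 0.2704).
So the stationary probability of square D is 0.4088.

0.4088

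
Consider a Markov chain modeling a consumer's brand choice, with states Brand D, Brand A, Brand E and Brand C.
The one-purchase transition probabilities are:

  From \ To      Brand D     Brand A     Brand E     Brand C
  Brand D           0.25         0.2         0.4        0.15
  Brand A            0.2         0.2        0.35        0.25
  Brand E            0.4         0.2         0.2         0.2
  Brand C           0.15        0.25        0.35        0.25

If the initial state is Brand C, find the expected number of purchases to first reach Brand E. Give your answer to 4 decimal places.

2.7857

Let t(s) be the expected number of purchases to first reach Brand E from state s, with t(Brand E) = 0. Conditioning on the first purchase:
t(Brand D) = 1 + 0.25·t(Brand D) + 0.2·t(Brand A) + 0.15·t(Brand C)
t(Brand A) = 1 + 0.2·t(Brand D) + 0.2·t(Brand A) + 0.25·t(Brand C)
t(Brand C) = 1 + 0.15·t(Brand D) + 0.25·t(Brand A) + 0.25·t(Brand C)
Solving: t(Brand D) = 2.6314, t(Brand A) = 2.7784, t(Brand C) = 2.7857.
Expected purchases from Brand C to Brand E: 2.7857.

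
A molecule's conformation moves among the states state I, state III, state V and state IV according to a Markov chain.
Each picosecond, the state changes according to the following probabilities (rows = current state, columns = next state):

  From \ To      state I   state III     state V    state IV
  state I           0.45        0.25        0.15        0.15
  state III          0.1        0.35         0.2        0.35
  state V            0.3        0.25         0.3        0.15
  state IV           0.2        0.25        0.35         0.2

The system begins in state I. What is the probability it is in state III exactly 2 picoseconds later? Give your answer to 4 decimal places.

0.2750

Propagate the distribution vector 2 picoseconds from state I.
After 0 picoseconds: (1.0000, 0.0000, 0.0000, 0.0000)
After 1 picosecond: (0.4500, 0.2500, 0.1500, 0.1500)
After 2 picoseconds: (0.3025, 0.2750, 0.2150, 0.2075)
P(in state III after 2 picoseconds) = 0.2750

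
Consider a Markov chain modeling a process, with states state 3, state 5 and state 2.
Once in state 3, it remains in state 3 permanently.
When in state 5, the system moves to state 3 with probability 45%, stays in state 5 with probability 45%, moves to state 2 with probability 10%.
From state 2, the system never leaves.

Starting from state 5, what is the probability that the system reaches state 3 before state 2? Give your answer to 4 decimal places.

Let h(s) be the probability of absorption at state 3 starting from transient state s. Then h(state 3) = 1 and h(state 2) = 0. By first-step analysis:
h(state 5) = 0.45·1 + 0.45·h(state 5) + 0.1·0
Solving: h(state 5) = 0.8182.
Starting from state 5, the probability is 0.8182.

0.8182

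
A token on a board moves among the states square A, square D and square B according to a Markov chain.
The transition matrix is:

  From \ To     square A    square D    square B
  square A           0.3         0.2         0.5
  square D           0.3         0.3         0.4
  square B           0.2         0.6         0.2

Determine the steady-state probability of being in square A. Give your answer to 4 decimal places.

0.2645

Let the stationary distribution be π with π = πP and π_1 + π_2 + π_3 = 1.
π_1 = 0.3·π_1 + 0.3·π_2 + 0.2·π_3
π_2 = 0.2·π_1 + 0.3·π_2 + 0.6·π_3
Solving with the normalization constraint gives π = (0.2645, 0.3802, 0.3554).
So the stationary probability of square A is 0.2645.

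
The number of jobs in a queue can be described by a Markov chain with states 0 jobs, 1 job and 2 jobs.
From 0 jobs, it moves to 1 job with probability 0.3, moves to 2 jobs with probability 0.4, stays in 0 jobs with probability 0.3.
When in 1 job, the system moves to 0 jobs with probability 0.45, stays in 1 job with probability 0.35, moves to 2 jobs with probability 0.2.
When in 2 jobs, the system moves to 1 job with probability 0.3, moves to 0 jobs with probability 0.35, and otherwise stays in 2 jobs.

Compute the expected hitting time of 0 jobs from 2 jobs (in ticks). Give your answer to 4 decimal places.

Let t(s) be the expected number of ticks to first reach 0 jobs from state s, with t(0 jobs) = 0. Conditioning on the first tick:
t(1 job) = 1 + 0.35·t(1 job) + 0.2·t(2 jobs)
t(2 jobs) = 1 + 0.3·t(1 job) + 0.35·t(2 jobs)
Solving: t(1 job) = 2.3448, t(2 jobs) = 2.6207.
Expected ticks from 2 jobs to 0 jobs: 2.6207.

2.6207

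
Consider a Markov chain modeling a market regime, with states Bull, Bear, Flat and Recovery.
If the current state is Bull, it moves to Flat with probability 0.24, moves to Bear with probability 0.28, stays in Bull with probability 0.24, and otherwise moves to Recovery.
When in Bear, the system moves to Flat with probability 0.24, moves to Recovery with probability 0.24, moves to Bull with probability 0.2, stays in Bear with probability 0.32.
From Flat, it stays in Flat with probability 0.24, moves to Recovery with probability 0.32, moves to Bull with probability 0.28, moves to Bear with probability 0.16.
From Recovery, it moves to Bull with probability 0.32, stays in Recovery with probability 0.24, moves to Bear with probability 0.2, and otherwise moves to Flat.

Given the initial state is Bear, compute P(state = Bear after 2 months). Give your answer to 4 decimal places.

Propagate the distribution vector 2 months from Bear.
After 0 months: (0.0000, 1.0000, 0.0000, 0.0000)
After 1 month: (0.2000, 0.3200, 0.2400, 0.2400)
After 2 months: (0.2560, 0.2448, 0.2400, 0.2592)
P(in Bear after 2 months) = 0.2448

0.2448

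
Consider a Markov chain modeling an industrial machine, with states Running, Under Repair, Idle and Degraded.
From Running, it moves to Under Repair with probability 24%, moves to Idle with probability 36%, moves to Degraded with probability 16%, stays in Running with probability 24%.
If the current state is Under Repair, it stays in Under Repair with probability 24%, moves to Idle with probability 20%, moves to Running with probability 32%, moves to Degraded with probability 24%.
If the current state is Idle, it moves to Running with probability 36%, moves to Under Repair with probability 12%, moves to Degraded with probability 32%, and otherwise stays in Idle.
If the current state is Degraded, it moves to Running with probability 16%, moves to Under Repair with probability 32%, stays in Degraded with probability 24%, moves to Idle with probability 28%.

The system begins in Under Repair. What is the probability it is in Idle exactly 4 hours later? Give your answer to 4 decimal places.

Propagate the distribution vector 4 hours from Under Repair.
After 0 hours: (0.0000, 1.0000, 0.0000, 0.0000)
After 1 hour: (0.3200, 0.2400, 0.2000, 0.2400)
After 2 hours: (0.2640, 0.2352, 0.2704, 0.2304)
After 3 hours: (0.2728, 0.2260, 0.2607, 0.2405)
After 4 hours: (0.2701, 0.2280, 0.2629, 0.2390)
P(in Idle after 4 hours) = 0.2629

0.2629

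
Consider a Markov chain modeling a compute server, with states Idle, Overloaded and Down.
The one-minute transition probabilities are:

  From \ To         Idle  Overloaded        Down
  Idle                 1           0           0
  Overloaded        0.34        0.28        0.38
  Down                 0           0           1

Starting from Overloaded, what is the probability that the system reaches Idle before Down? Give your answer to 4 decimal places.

Let h(s) be the probability of absorption at Idle starting from transient state s. Then h(Idle) = 1 and h(Down) = 0. By first-step analysis:
h(Overloaded) = 0.34·1 + 0.28·h(Overloaded) + 0.38·0
Solving: h(Overloaded) = 0.4722.
Starting from Overloaded, the probability is 0.4722.

0.4722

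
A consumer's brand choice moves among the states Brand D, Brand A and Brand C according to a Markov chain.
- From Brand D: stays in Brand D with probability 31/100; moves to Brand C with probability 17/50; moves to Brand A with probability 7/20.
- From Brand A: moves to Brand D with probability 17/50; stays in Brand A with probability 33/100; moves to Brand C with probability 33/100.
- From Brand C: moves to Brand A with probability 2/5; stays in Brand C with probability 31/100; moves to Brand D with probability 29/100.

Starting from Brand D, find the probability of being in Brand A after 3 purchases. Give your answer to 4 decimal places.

Propagate the distribution vector 3 purchases from Brand D.
After 0 purchases: (1.0000, 0.0000, 0.0000)
After 1 purchase: (0.3100, 0.3500, 0.3400)
After 2 purchases: (0.3137, 0.3600, 0.3263)
After 3 purchases: (0.3143, 0.3591, 0.3266)
P(in Brand A after 3 purchases) = 0.3591

0.3591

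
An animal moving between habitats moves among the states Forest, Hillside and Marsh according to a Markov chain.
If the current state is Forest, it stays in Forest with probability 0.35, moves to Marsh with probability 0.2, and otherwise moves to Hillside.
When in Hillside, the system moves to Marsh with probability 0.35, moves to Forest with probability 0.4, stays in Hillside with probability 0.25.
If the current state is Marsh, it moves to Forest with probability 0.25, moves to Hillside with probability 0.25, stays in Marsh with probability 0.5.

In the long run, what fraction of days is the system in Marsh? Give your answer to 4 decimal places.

0.3534

Let the stationary distribution be π with π = πP and π_1 + π_2 + π_3 = 1.
π_1 = 0.35·π_1 + 0.4·π_2 + 0.25·π_3
π_2 = 0.45·π_1 + 0.25·π_2 + 0.25·π_3
Solving with the normalization constraint gives π = (0.3305, 0.3161, 0.3534).
So the stationary probability of Marsh is 0.3534.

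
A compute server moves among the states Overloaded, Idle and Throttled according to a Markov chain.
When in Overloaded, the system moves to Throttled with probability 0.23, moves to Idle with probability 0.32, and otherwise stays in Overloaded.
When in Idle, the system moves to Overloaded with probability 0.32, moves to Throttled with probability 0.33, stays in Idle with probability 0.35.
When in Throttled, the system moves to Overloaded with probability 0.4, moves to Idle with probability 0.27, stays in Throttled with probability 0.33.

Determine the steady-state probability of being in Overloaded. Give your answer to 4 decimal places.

0.3945

Let the stationary distribution be π with π = πP and π_1 + π_2 + π_3 = 1.
π_1 = 0.45·π_1 + 0.32·π_2 + 0.4·π_3
π_2 = 0.32·π_1 + 0.35·π_2 + 0.27·π_3
Solving with the normalization constraint gives π = (0.3945, 0.3149, 0.2905).
So the stationary probability of Overloaded is 0.3945.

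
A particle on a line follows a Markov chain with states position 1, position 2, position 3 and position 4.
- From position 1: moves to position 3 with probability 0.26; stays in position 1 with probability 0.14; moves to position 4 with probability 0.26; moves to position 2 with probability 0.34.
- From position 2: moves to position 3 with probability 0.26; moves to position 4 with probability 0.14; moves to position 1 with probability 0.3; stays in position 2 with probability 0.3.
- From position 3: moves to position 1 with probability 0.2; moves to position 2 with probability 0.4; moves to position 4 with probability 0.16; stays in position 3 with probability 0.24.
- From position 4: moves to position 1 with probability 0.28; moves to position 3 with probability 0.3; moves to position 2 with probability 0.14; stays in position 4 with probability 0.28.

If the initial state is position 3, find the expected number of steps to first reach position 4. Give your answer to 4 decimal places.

Let t(s) be the expected number of steps to first reach position 4 from state s, with t(position 4) = 0. Conditioning on the first step:
t(position 1) = 1 + 0.14·t(position 1) + 0.34·t(position 2) + 0.26·t(position 3)
t(position 2) = 1 + 0.3·t(position 1) + 0.3·t(position 2) + 0.26·t(position 3)
t(position 3) = 1 + 0.2·t(position 1) + 0.4·t(position 2) + 0.24·t(position 3)
Solving: t(position 1) = 5.1676, t(position 2) = 5.7638, t(position 3) = 5.7093.
Expected steps from position 3 to position 4: 5.7093.

5.7093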